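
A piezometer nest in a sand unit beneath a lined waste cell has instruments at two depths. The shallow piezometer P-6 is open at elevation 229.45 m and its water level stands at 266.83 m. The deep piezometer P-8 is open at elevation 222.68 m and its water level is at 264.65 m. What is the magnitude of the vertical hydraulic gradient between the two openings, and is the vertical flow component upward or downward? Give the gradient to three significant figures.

Total head at P-6: h = 266.83 m (water level in the standpipe).
Total head at P-8: h = 264.65 m.
Δh = h(P-6) − h(P-8) = 266.83 − 264.65 = 2.18 m.
Vertical separation Δz = 229.45 − 222.68 = 6.77 m.
|i_v| = |Δh| / Δz = 2.18 / 6.77 = 0.322.
Head is higher in the shallow piezometer, so vertical flow is downward (recharge condition).

|i_v| ≈ 0.322; vertical flow is downward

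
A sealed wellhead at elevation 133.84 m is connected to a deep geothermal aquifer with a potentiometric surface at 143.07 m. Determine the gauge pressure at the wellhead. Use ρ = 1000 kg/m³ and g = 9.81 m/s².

Head above the cap: Δh = 143.07 − 133.84 = 9.23 m.
P = ρgΔh = 1000 × 9.81 × 9.23 = 90546 Pa ≈ 90.5 kPa.

P ≈ 90.5 kPa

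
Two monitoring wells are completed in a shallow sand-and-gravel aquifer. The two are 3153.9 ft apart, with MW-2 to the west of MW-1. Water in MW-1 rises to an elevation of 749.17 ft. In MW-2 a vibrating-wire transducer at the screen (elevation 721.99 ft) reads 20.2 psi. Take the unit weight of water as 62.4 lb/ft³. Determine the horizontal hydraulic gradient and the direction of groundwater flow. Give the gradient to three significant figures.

Total head at MW-1: h = 749.17 ft (water level in the piezometer is the total head).
Pressure head at MW-2: ψ = 144·P/γ = 144 × 20.2 / 62.4 = 46.62 ft.
Total head at MW-2: h = z + ψ = 721.99 + 46.62 = 768.61 ft.
Head difference: h(MW-1) − h(MW-2) = 749.17 − 768.61 = -19.44 ft.
Hydraulic gradient: i = |Δh| / L = 19.44 / 3153.9 = 0.00616.
Flow is from higher to lower head: from MW-2 toward MW-1, i.e. toward the east.

i ≈ 0.00616; groundwater flows toward the east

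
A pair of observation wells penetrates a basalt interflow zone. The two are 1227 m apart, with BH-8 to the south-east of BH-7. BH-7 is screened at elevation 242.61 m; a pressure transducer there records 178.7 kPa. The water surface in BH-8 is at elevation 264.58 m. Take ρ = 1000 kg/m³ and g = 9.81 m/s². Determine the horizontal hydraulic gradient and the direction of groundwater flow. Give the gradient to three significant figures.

Pressure head at BH-7: ψ = P/(ρg) = 178.7×1000 / (1000 × 9.81) = 18.22 m.
Total head at BH-7: h = z + ψ = 242.61 + 18.22 = 260.83 m.
Total head at BH-8: h = 264.58 m (water level in the piezometer is the total head).
Head difference: h(BH-7) − h(BH-8) = 260.83 − 264.58 = -3.75 m.
Hydraulic gradient: i = |Δh| / L = 3.75 / 1227 = 0.00306.
Flow is from higher to lower head: from BH-8 toward BH-7, i.e. toward the north-west.

i ≈ 0.00306; groundwater flows toward the north-west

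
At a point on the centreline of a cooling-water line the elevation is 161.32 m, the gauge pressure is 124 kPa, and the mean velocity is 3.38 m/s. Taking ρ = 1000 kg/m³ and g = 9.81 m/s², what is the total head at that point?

Pressure head ψ = P/(ρg) = 124×1000 / (1000 × 9.81) = 12.64 m.
Velocity head = v²/(2g) = 3.38² / (2 × 9.81) = 0.582 m.
h = z + ψ + v²/(2g) = 161.32 + 12.64 + 0.582 = 174.54 m.

h ≈ 174.54 m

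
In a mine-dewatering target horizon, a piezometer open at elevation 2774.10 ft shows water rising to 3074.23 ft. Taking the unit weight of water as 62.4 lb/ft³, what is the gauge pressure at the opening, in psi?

P ≈ 130 psi

Pressure head ψ = h − z = 3074.23 − 2774.10 = 300.13 ft.
P = γ·ψ / 144 = 62.4 × 300.13 / 144 = 130 psi.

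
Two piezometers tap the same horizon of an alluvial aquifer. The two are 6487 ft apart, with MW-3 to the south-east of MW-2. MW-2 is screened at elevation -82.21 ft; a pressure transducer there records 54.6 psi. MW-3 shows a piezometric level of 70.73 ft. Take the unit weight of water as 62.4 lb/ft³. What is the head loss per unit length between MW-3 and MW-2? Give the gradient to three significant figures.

i ≈ 0.00415 ft/ft

Pressure head at MW-2: ψ = 144·P/γ = 144 × 54.6 / 62.4 = 126.00 ft.
Total head at MW-2: h = z + ψ = -82.21 + 126.00 = 43.79 ft.
Total head at MW-3: h = 70.73 ft (water level in the piezometer is the total head).
Head difference: h(MW-2) − h(MW-3) = 43.79 − 70.73 = -26.94 ft.
Hydraulic gradient: i = |Δh| / L = 26.94 / 6487 = 0.00415.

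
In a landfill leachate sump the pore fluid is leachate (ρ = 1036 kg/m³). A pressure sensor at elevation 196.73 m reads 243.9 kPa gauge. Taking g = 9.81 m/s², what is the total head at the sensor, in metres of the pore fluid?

h ≈ 220.73 m

ψ = P/(ρg) = 243.9×1000 / (1036 × 9.81) = 24.00 m.
h = z + ψ = 196.73 + 24.00 = 220.73 m.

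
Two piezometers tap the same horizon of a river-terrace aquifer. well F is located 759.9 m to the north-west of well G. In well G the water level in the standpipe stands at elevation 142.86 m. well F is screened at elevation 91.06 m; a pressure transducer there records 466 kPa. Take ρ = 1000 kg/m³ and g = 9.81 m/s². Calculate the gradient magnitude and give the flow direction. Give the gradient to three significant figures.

i ≈ 0.00566; groundwater flows toward the north-west

Total head at well G: h = 142.86 m (water level in the piezometer is the total head).
Pressure head at well F: ψ = P/(ρg) = 466×1000 / (1000 × 9.81) = 47.50 m.
Total head at well F: h = z + ψ = 91.06 + 47.50 = 138.56 m.
Head difference: h(well G) − h(well F) = 142.86 − 138.56 = 4.30 m.
Hydraulic gradient: i = |Δh| / L = 4.30 / 759.9 = 0.00566.
Flow is from higher to lower head: from well G toward well F, i.e. toward the north-west.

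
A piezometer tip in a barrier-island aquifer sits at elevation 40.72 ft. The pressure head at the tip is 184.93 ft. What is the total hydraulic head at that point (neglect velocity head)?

h = z + ψ = 40.72 + 184.93 = 225.65 ft.

h ≈ 225.65 ft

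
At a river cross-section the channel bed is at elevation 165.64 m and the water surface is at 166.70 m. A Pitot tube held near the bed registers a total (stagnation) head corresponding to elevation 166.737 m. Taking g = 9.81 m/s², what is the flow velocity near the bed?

Near the bed, under hydrostatic conditions, the piezometric head (z + ψ) equals the free-surface elevation, 166.70 m.
Velocity head = total − piezometric = 166.737 − 166.70 = 0.037 m.
v = √(2g·h_v) = √(2 × 9.81 × 0.037) = 0.852 m/s.

v ≈ 0.852 m/s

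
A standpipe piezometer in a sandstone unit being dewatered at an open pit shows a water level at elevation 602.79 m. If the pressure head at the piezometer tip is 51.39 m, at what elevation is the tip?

z ≈ 551.40 m

z = h − ψ = 602.79 − 51.39 = 551.40 m.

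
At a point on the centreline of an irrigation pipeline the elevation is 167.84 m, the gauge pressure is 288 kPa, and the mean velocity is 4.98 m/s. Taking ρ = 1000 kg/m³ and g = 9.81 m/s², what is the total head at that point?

h ≈ 198.46 m

Pressure head ψ = P/(ρg) = 288×1000 / (1000 × 9.81) = 29.36 m.
Velocity head = v²/(2g) = 4.98² / (2 × 9.81) = 1.264 m.
h = z + ψ + v²/(2g) = 167.84 + 29.36 + 1.264 = 198.46 m.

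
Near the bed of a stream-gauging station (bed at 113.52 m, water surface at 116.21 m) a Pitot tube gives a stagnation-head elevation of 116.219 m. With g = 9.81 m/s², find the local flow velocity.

v ≈ 0.420 m/s

Near the bed, under hydrostatic conditions, the piezometric head (z + ψ) equals the free-surface elevation, 116.21 m.
Velocity head = total − piezometric = 116.219 − 116.21 = 0.009 m.
v = √(2g·h_v) = √(2 × 9.81 × 0.009) = 0.420 m/s.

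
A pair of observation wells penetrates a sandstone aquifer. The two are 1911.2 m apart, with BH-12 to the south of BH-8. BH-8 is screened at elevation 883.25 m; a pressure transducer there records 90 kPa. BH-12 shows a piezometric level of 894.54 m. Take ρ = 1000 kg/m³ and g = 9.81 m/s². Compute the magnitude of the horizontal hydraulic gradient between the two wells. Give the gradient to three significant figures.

Pressure head at BH-8: ψ = P/(ρg) = 90×1000 / (1000 × 9.81) = 9.17 m.
Total head at BH-8: h = z + ψ = 883.25 + 9.17 = 892.42 m.
Total head at BH-12: h = 894.54 m (water level in the piezometer is the total head).
Head difference: h(BH-8) − h(BH-12) = 892.42 − 894.54 = -2.12 m.
Hydraulic gradient: i = |Δh| / L = 2.12 / 1911.2 = 0.00111.

i ≈ 0.00111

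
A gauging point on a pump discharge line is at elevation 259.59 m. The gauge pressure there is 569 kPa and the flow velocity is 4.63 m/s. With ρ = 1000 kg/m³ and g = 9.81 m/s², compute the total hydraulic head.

h ≈ 318.68 m

Pressure head ψ = P/(ρg) = 569×1000 / (1000 × 9.81) = 58.00 m.
Velocity head = v²/(2g) = 4.63² / (2 × 9.81) = 1.093 m.
h = z + ψ + v²/(2g) = 259.59 + 58.00 + 1.093 = 318.68 m.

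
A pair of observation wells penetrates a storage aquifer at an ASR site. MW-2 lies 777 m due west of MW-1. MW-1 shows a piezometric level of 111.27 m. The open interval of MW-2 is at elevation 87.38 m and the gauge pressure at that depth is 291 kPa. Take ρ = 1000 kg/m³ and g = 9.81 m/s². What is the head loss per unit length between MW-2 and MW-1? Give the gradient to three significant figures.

Total head at MW-1: h = 111.27 m (water level in the piezometer is the total head).
Pressure head at MW-2: ψ = P/(ρg) = 291×1000 / (1000 × 9.81) = 29.66 m.
Total head at MW-2: h = z + ψ = 87.38 + 29.66 = 117.04 m.
Head difference: h(MW-1) − h(MW-2) = 111.27 − 117.04 = -5.77 m.
Hydraulic gradient: i = |Δh| / L = 5.77 / 777 = 0.00743.

i ≈ 0.00743 m/m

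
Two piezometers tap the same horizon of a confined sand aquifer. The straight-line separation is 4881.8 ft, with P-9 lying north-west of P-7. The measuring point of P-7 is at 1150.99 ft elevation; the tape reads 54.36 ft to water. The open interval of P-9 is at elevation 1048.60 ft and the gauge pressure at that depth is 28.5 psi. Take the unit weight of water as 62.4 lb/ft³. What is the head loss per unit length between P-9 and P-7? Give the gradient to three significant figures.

Total head at P-7: h = 1150.99 − 54.36 = 1096.63 ft.
Pressure head at P-9: ψ = 144·P/γ = 144 × 28.5 / 62.4 = 65.77 ft.
Total head at P-9: h = z + ψ = 1048.60 + 65.77 = 1114.37 ft.
Head difference: h(P-7) − h(P-9) = 1096.63 − 1114.37 = -17.74 ft.
Hydraulic gradient: i = |Δh| / L = 17.74 / 4881.8 = 0.00363.

i ≈ 0.00363 ft/ft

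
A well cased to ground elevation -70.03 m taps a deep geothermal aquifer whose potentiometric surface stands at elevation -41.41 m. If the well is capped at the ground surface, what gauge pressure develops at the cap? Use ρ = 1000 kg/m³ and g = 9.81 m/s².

Head above the cap: Δh = -41.41 − (-70.03) = 28.62 m.
P = ρgΔh = 1000 × 9.81 × 28.62 = 280762 Pa ≈ 281 kPa.

P ≈ 281 kPa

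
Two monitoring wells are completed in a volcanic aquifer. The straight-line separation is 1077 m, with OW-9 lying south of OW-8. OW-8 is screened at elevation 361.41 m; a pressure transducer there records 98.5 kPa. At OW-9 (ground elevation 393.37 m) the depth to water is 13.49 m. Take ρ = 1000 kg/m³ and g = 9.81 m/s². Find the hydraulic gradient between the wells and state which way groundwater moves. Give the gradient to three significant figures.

Pressure head at OW-8: ψ = P/(ρg) = 98.5×1000 / (1000 × 9.81) = 10.04 m.
Total head at OW-8: h = z + ψ = 361.41 + 10.04 = 371.45 m.
Total head at OW-9: h = 393.37 − 13.49 = 379.88 m.
Head difference: h(OW-8) − h(OW-9) = 371.45 − 379.88 = -8.43 m.
Hydraulic gradient: i = |Δh| / L = 8.43 / 1077 = 0.00783.
Flow is from higher to lower head: from OW-9 toward OW-8, i.e. toward the north.

i ≈ 0.00783; groundwater flows toward the north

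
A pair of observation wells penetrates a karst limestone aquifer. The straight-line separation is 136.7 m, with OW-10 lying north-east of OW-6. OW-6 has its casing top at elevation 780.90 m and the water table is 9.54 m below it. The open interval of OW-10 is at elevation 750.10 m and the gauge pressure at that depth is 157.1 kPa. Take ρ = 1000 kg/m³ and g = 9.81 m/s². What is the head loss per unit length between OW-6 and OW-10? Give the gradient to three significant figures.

Total head at OW-6: h = 780.90 − 9.54 = 771.36 m.
Pressure head at OW-10: ψ = P/(ρg) = 157.1×1000 / (1000 × 9.81) = 16.01 m.
Total head at OW-10: h = z + ψ = 750.10 + 16.01 = 766.11 m.
Head difference: h(OW-6) − h(OW-10) = 771.36 − 766.11 = 5.25 m.
Hydraulic gradient: i = |Δh| / L = 5.25 / 136.7 = 0.0384.

i ≈ 0.0384 m/m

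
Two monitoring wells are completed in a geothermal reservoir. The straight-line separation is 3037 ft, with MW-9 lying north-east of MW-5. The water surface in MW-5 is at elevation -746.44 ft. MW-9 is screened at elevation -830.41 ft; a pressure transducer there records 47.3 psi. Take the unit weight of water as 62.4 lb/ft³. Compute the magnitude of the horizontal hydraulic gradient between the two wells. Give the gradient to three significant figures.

i ≈ 0.00829

Total head at MW-5: h = -746.44 ft (water level in the piezometer is the total head).
Pressure head at MW-9: ψ = 144·P/γ = 144 × 47.3 / 62.4 = 109.15 ft.
Total head at MW-9: h = z + ψ = -830.41 + 109.15 = -721.26 ft.
Head difference: h(MW-5) − h(MW-9) = -746.44 − (-721.26) = -25.18 ft.
Hydraulic gradient: i = |Δh| / L = 25.18 / 3037 = 0.00829.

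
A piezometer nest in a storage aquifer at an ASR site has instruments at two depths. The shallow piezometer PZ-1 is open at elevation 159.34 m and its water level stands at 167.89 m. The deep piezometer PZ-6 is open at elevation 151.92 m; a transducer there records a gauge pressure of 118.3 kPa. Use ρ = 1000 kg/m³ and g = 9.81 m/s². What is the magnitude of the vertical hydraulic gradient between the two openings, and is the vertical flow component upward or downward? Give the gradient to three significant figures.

Total head at PZ-1: h = 167.89 m (water level in the standpipe).
Pressure head at PZ-6: ψ = P/(ρg) = 118.3×1000 / (1000 × 9.81) = 12.06 m.
Total head at PZ-6: h = z + ψ = 151.92 + 12.06 = 163.98 m.
Δh = h(PZ-1) − h(PZ-6) = 167.89 − 163.98 = 3.91 m.
Vertical separation Δz = 159.34 − 151.92 = 7.42 m.
|i_v| = |Δh| / Δz = 3.91 / 7.42 = 0.527.
Head is higher in the shallow piezometer, so vertical flow is downward (recharge condition).

|i_v| ≈ 0.527; vertical flow is downward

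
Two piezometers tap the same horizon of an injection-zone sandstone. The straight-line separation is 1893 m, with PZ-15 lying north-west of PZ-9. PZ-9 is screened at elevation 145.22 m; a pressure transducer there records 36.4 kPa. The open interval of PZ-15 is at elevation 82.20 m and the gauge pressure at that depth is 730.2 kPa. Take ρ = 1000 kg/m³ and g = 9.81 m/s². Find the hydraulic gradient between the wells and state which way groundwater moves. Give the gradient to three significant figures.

i ≈ 0.00407; groundwater flows toward the south-east

Pressure head at PZ-9: ψ = P/(ρg) = 36.4×1000 / (1000 × 9.81) = 3.71 m.
Total head at PZ-9: h = z + ψ = 145.22 + 3.71 = 148.93 m.
Pressure head at PZ-15: ψ = P/(ρg) = 730.2×1000 / (1000 × 9.81) = 74.43 m.
Total head at PZ-15: h = z + ψ = 82.20 + 74.43 = 156.63 m.
Head difference: h(PZ-9) − h(PZ-15) = 148.93 − 156.63 = -7.70 m.
Hydraulic gradient: i = |Δh| / L = 7.70 / 1893 = 0.00407.
Flow is from higher to lower head: from PZ-15 toward PZ-9, i.e. toward the south-east.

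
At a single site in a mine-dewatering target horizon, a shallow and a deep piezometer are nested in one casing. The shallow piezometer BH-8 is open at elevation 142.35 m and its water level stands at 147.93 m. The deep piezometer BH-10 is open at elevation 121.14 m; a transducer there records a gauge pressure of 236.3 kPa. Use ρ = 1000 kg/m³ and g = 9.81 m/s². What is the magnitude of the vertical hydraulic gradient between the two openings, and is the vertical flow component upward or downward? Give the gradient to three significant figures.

|i_v| ≈ 0.127; vertical flow is downward

Total head at BH-8: h = 147.93 m (water level in the standpipe).
Pressure head at BH-10: ψ = P/(ρg) = 236.3×1000 / (1000 × 9.81) = 24.09 m.
Total head at BH-10: h = z + ψ = 121.14 + 24.09 = 145.23 m.
Δh = h(BH-8) − h(BH-10) = 147.93 − 145.23 = 2.70 m.
Vertical separation Δz = 142.35 − 121.14 = 21.21 m.
|i_v| = |Δh| / Δz = 2.70 / 21.21 = 0.127.
Head is higher in the shallow piezometer, so vertical flow is downward (recharge condition).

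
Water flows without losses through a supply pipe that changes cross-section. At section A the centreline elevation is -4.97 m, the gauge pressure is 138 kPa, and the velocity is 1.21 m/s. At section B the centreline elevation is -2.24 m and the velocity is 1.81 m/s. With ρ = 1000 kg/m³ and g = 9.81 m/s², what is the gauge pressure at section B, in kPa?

P₂ ≈ 110 kPa

Pressure head at A: ψ₁ = P₁/(ρg) = 138×1000 / (1000 × 9.81) = 14.07 m.
Velocity heads: v₁²/2g = 1.21²/19.62 = 0.075 m; v₂²/2g = 1.81²/19.62 = 0.167 m.
Total head H = z₁ + ψ₁ + v₁²/2g = -4.97 + 14.07 + 0.075 = 9.18 m.
ψ₂ = H − z₂ − v₂²/2g = 9.18 − (-2.24) − 0.167 = 11.25 m.
P₂ = ρgψ₂ = 1000 × 9.81 × 11.25 ≈ 110 kPa.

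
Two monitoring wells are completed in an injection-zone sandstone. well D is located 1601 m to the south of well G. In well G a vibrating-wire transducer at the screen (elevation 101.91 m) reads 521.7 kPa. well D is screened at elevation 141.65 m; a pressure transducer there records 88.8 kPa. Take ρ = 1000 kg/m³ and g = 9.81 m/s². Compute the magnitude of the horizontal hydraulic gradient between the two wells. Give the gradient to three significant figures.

i ≈ 0.00274

Pressure head at well G: ψ = P/(ρg) = 521.7×1000 / (1000 × 9.81) = 53.18 m.
Total head at well G: h = z + ψ = 101.91 + 53.18 = 155.09 m.
Pressure head at well D: ψ = P/(ρg) = 88.8×1000 / (1000 × 9.81) = 9.05 m.
Total head at well D: h = z + ψ = 141.65 + 9.05 = 150.70 m.
Head difference: h(well G) − h(well D) = 155.09 − 150.70 = 4.39 m.
Hydraulic gradient: i = |Δh| / L = 4.39 / 1601 = 0.00274.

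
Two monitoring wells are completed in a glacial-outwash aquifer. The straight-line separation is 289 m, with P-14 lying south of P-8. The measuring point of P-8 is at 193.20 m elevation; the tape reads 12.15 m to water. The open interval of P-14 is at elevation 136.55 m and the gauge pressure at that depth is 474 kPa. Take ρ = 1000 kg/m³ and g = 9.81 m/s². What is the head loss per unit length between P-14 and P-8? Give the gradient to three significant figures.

i ≈ 0.0132 m/m

Total head at P-8: h = 193.20 − 12.15 = 181.05 m.
Pressure head at P-14: ψ = P/(ρg) = 474×1000 / (1000 × 9.81) = 48.32 m.
Total head at P-14: h = z + ψ = 136.55 + 48.32 = 184.87 m.
Head difference: h(P-8) − h(P-14) = 181.05 − 184.87 = -3.82 m.
Hydraulic gradient: i = |Δh| / L = 3.82 / 289 = 0.0132.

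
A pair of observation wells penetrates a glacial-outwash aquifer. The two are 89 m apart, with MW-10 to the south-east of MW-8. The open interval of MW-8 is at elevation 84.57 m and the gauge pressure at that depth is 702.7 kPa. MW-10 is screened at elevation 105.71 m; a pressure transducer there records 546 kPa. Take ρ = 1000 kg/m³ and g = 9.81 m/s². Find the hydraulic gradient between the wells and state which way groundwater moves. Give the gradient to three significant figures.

i ≈ 0.0581; groundwater flows toward the north-west

Pressure head at MW-8: ψ = P/(ρg) = 702.7×1000 / (1000 × 9.81) = 71.63 m.
Total head at MW-8: h = z + ψ = 84.57 + 71.63 = 156.20 m.
Pressure head at MW-10: ψ = P/(ρg) = 546×1000 / (1000 × 9.81) = 55.66 m.
Total head at MW-10: h = z + ψ = 105.71 + 55.66 = 161.37 m.
Head difference: h(MW-8) − h(MW-10) = 156.20 − 161.37 = -5.17 m.
Hydraulic gradient: i = |Δh| / L = 5.17 / 89 = 0.0581.
Flow is from higher to lower head: from MW-10 toward MW-8, i.e. toward the north-west.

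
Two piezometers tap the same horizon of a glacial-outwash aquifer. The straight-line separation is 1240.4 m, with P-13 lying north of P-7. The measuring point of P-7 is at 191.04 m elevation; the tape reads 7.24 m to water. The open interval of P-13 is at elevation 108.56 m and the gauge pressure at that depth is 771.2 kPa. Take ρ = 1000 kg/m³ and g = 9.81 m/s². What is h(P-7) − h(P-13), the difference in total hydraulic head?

Δh ≈ -3.37 m

Total head at P-7: h = 191.04 − 7.24 = 183.80 m.
Pressure head at P-13: ψ = P/(ρg) = 771.2×1000 / (1000 × 9.81) = 78.61 m.
Total head at P-13: h = z + ψ = 108.56 + 78.61 = 187.17 m.
Head difference: h(P-7) − h(P-13) = 183.80 − 187.17 = -3.37 m.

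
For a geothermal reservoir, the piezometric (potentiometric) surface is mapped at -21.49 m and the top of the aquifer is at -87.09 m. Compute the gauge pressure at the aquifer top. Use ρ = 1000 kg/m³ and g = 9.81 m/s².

Pressure head at the aquifer top: ψ = h − z = -21.49 − (-87.09) = 65.60 m.
P = ρgψ = 1000 × 9.81 × 65.60 = 643536 Pa ≈ 644 kPa.

P ≈ 644 kPa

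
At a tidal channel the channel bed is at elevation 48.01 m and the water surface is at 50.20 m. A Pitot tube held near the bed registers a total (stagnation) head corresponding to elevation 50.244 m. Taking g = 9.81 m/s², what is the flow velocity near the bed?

v ≈ 0.929 m/s

Near the bed, under hydrostatic conditions, the piezometric head (z + ψ) equals the free-surface elevation, 50.20 m.
Velocity head = total − piezometric = 50.244 − 50.20 = 0.044 m.
v = √(2g·h_v) = √(2 × 9.81 × 0.044) = 0.929 m/s.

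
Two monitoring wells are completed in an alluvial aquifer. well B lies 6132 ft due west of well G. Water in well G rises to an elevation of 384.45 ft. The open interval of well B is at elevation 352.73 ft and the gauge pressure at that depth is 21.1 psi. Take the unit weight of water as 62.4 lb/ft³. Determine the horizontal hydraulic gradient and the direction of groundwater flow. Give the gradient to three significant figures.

Total head at well G: h = 384.45 ft (water level in the piezometer is the total head).
Pressure head at well B: ψ = 144·P/γ = 144 × 21.1 / 62.4 = 48.69 ft.
Total head at well B: h = z + ψ = 352.73 + 48.69 = 401.42 ft.
Head difference: h(well G) − h(well B) = 384.45 − 401.42 = -16.97 ft.
Hydraulic gradient: i = |Δh| / L = 16.97 / 6132 = 0.00277.
Flow is from higher to lower head: from well B toward well G, i.e. toward the east.

i ≈ 0.00277; groundwater flows toward the east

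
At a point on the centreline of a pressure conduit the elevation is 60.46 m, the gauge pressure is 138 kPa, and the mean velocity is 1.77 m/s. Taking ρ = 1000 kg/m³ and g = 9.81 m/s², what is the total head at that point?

h ≈ 74.69 m

Pressure head ψ = P/(ρg) = 138×1000 / (1000 × 9.81) = 14.07 m.
Velocity head = v²/(2g) = 1.77² / (2 × 9.81) = 0.160 m.
h = z + ψ + v²/(2g) = 60.46 + 14.07 + 0.160 = 74.69 m.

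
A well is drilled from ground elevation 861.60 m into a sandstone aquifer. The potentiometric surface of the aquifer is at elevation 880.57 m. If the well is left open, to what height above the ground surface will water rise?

Water rises to the potentiometric surface, so the rise above ground = 880.57 − 861.60 = 18.97 m.

≈ 18.97 m above ground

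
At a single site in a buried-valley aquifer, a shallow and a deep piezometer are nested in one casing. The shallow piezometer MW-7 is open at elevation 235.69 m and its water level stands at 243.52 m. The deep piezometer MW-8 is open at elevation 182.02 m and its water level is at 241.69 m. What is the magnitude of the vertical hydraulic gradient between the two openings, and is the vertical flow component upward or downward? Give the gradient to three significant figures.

Total head at MW-7: h = 243.52 m (water level in the standpipe).
Total head at MW-8: h = 241.69 m.
Δh = h(MW-7) − h(MW-8) = 243.52 − 241.69 = 1.83 m.
Vertical separation Δz = 235.69 − 182.02 = 53.67 m.
|i_v| = |Δh| / Δz = 1.83 / 53.67 = 0.0341.
Head is higher in the shallow piezometer, so vertical flow is downward (recharge condition).

|i_v| ≈ 0.0341; vertical flow is downward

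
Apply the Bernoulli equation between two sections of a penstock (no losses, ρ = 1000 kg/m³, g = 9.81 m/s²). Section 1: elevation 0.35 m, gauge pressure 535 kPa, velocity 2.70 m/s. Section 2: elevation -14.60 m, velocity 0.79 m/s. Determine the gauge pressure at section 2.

Pressure head at 1: ψ₁ = P₁/(ρg) = 535×1000 / (1000 × 9.81) = 54.54 m.
Velocity heads: v₁²/2g = 2.70²/19.62 = 0.372 m; v₂²/2g = 0.79²/19.62 = 0.032 m.
Total head H = z₁ + ψ₁ + v₁²/2g = 0.35 + 54.54 + 0.372 = 55.26 m.
ψ₂ = H − z₂ − v₂²/2g = 55.26 − (-14.60) − 0.032 = 69.83 m.
P₂ = ρgψ₂ = 1000 × 9.81 × 69.83 ≈ 685 kPa.

P₂ ≈ 685 kPa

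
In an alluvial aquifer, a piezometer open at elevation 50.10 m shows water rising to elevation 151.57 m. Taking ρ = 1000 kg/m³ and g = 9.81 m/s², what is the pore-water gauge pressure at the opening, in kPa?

P ≈ 995 kPa

Pressure head ψ = h − z = 151.57 − 50.10 = 101.47 m.
P = ρgψ = 1000 × 9.81 × 101.47 = 995421 Pa ≈ 995 kPa.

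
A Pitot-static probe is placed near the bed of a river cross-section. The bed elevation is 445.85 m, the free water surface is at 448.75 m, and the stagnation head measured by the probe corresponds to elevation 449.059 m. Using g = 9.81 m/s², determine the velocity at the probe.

Near the bed, under hydrostatic conditions, the piezometric head (z + ψ) equals the free-surface elevation, 448.75 m.
Velocity head = total − piezometric = 449.059 − 448.75 = 0.309 m.
v = √(2g·h_v) = √(2 × 9.81 × 0.309) = 2.46 m/s.

v ≈ 2.46 m/s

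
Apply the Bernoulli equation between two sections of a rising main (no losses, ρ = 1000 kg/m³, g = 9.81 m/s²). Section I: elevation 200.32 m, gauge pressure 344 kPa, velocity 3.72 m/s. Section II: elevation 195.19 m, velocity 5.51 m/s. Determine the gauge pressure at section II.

Pressure head at I: ψ₁ = P₁/(ρg) = 344×1000 / (1000 × 9.81) = 35.07 m.
Velocity heads: v₁²/2g = 3.72²/19.62 = 0.705 m; v₂²/2g = 5.51²/19.62 = 1.547 m.
Total head H = z₁ + ψ₁ + v₁²/2g = 200.32 + 35.07 + 0.705 = 236.09 m.
ψ₂ = H − z₂ − v₂²/2g = 236.09 − 195.19 − 1.547 = 39.35 m.
P₂ = ρgψ₂ = 1000 × 9.81 × 39.35 ≈ 386 kPa.

P₂ ≈ 386 kPa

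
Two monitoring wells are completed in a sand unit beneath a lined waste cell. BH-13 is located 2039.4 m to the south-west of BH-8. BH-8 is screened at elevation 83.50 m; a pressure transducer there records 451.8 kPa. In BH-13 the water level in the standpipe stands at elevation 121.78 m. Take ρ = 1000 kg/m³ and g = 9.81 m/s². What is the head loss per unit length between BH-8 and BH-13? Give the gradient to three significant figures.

Pressure head at BH-8: ψ = P/(ρg) = 451.8×1000 / (1000 × 9.81) = 46.06 m.
Total head at BH-8: h = z + ψ = 83.50 + 46.06 = 129.56 m.
Total head at BH-13: h = 121.78 m (water level in the piezometer is the total head).
Head difference: h(BH-8) − h(BH-13) = 129.56 − 121.78 = 7.78 m.
Hydraulic gradient: i = |Δh| / L = 7.78 / 2039.4 = 0.00381.

i ≈ 0.00381 m/m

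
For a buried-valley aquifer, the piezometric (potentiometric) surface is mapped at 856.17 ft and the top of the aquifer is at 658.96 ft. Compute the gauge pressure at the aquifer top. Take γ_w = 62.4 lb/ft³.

P ≈ 85.5 psi

Pressure head at the aquifer top: ψ = h − z = 856.17 − 658.96 = 197.21 ft.
P = γψ/144 = 62.4 × 197.21 / 144 = 85.5 psi.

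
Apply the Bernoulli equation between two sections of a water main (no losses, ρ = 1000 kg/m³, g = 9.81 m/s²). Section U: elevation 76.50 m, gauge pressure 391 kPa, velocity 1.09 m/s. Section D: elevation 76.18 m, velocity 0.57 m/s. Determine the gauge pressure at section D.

P₂ ≈ 395 kPa

Pressure head at U: ψ₁ = P₁/(ρg) = 391×1000 / (1000 × 9.81) = 39.86 m.
Velocity heads: v₁²/2g = 1.09²/19.62 = 0.061 m; v₂²/2g = 0.57²/19.62 = 0.017 m.
Total head H = z₁ + ψ₁ + v₁²/2g = 76.50 + 39.86 + 0.061 = 116.42 m.
ψ₂ = H − z₂ − v₂²/2g = 116.42 − 76.18 − 0.017 = 40.22 m.
P₂ = ρgψ₂ = 1000 × 9.81 × 40.22 ≈ 395 kPa.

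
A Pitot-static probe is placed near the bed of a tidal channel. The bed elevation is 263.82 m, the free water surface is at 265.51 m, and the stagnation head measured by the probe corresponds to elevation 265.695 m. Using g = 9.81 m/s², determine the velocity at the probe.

v ≈ 1.91 m/s

Near the bed, under hydrostatic conditions, the piezometric head (z + ψ) equals the free-surface elevation, 265.51 m.
Velocity head = total − piezometric = 265.695 − 265.51 = 0.185 m.
v = √(2g·h_v) = √(2 × 9.81 × 0.185) = 1.91 m/s.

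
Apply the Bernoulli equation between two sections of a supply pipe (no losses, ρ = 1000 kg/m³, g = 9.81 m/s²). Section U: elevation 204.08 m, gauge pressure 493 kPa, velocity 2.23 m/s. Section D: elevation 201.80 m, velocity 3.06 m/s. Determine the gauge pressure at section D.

Pressure head at U: ψ₁ = P₁/(ρg) = 493×1000 / (1000 × 9.81) = 50.25 m.
Velocity heads: v₁²/2g = 2.23²/19.62 = 0.253 m; v₂²/2g = 3.06²/19.62 = 0.477 m.
Total head H = z₁ + ψ₁ + v₁²/2g = 204.08 + 50.25 + 0.253 = 254.58 m.
ψ₂ = H − z₂ − v₂²/2g = 254.58 − 201.80 − 0.477 = 52.30 m.
P₂ = ρgψ₂ = 1000 × 9.81 × 52.30 ≈ 513 kPa.

P₂ ≈ 513 kPa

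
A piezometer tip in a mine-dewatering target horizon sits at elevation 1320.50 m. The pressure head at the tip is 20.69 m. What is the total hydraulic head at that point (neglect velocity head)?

h ≈ 1341.19 m

h = z + ψ = 1320.50 + 20.69 = 1341.19 m.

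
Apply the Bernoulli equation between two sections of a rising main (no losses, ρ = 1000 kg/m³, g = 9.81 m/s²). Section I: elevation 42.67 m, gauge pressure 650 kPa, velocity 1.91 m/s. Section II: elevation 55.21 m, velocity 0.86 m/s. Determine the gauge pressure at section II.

P₂ ≈ 528 kPa

Pressure head at I: ψ₁ = P₁/(ρg) = 650×1000 / (1000 × 9.81) = 66.26 m.
Velocity heads: v₁²/2g = 1.91²/19.62 = 0.186 m; v₂²/2g = 0.86²/19.62 = 0.038 m.
Total head H = z₁ + ψ₁ + v₁²/2g = 42.67 + 66.26 + 0.186 = 109.12 m.
ψ₂ = H − z₂ − v₂²/2g = 109.12 − 55.21 − 0.038 = 53.87 m.
P₂ = ρgψ₂ = 1000 × 9.81 × 53.87 ≈ 528 kPa.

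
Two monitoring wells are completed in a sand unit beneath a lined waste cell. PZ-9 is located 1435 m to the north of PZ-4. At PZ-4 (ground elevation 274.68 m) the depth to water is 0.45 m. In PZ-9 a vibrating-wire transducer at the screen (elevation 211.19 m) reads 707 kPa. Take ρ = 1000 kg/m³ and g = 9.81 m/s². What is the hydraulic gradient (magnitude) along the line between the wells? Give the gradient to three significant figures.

i ≈ 0.00629

Total head at PZ-4: h = 274.68 − 0.45 = 274.23 m.
Pressure head at PZ-9: ψ = P/(ρg) = 707×1000 / (1000 × 9.81) = 72.07 m.
Total head at PZ-9: h = z + ψ = 211.19 + 72.07 = 283.26 m.
Head difference: h(PZ-4) − h(PZ-9) = 274.23 − 283.26 = -9.03 m.
Hydraulic gradient: i = |Δh| / L = 9.03 / 1435 = 0.00629.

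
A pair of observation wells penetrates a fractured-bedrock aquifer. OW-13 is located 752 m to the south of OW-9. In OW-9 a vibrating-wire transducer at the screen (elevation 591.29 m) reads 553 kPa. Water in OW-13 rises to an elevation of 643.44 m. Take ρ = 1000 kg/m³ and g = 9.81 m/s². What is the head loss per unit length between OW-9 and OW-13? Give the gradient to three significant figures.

i ≈ 0.00561 m/m

Pressure head at OW-9: ψ = P/(ρg) = 553×1000 / (1000 × 9.81) = 56.37 m.
Total head at OW-9: h = z + ψ = 591.29 + 56.37 = 647.66 m.
Total head at OW-13: h = 643.44 m (water level in the piezometer is the total head).
Head difference: h(OW-9) − h(OW-13) = 647.66 − 643.44 = 4.22 m.
Hydraulic gradient: i = |Δh| / L = 4.22 / 752 = 0.00561.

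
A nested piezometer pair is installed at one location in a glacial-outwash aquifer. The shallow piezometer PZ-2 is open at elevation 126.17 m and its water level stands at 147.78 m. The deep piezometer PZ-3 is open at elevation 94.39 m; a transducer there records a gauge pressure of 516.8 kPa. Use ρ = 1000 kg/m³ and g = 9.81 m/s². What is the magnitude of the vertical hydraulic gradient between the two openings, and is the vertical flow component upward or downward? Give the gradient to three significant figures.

|i_v| ≈ 0.0223; vertical flow is downward

Total head at PZ-2: h = 147.78 m (water level in the standpipe).
Pressure head at PZ-3: ψ = P/(ρg) = 516.8×1000 / (1000 × 9.81) = 52.68 m.
Total head at PZ-3: h = z + ψ = 94.39 + 52.68 = 147.07 m.
Δh = h(PZ-2) − h(PZ-3) = 147.78 − 147.07 = 0.71 m.
Vertical separation Δz = 126.17 − 94.39 = 31.78 m.
|i_v| = |Δh| / Δz = 0.71 / 31.78 = 0.0223.
Head is higher in the shallow piezometer, so vertical flow is downward (recharge condition).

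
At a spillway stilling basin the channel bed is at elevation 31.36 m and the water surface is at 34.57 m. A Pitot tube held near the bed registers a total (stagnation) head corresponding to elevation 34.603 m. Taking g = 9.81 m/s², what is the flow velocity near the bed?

v ≈ 0.805 m/s

Near the bed, under hydrostatic conditions, the piezometric head (z + ψ) equals the free-surface elevation, 34.57 m.
Velocity head = total − piezometric = 34.603 − 34.57 = 0.033 m.
v = √(2g·h_v) = √(2 × 9.81 × 0.033) = 0.805 m/s.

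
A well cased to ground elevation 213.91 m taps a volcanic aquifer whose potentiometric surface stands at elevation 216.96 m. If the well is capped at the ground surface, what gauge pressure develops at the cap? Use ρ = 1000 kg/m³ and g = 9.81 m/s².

Head above the cap: Δh = 216.96 − 213.91 = 3.05 m.
P = ρgΔh = 1000 × 9.81 × 3.05 = 29920 Pa ≈ 29.9 kPa.

P ≈ 29.9 kPa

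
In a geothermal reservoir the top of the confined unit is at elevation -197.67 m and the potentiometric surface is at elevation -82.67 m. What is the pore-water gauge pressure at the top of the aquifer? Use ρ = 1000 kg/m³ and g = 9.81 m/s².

P ≈ 1130 kPa

Pressure head at the aquifer top: ψ = h − z = -82.67 − (-197.67) = 115.00 m.
P = ρgψ = 1000 × 9.81 × 115.00 = 1128150 Pa ≈ 1130 kPa.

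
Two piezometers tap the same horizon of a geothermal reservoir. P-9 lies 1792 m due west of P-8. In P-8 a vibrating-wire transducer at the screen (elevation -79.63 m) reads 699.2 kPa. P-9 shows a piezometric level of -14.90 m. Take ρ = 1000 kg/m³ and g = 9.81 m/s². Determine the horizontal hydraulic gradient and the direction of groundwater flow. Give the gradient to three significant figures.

i ≈ 0.00365; groundwater flows toward the west

Pressure head at P-8: ψ = P/(ρg) = 699.2×1000 / (1000 × 9.81) = 71.27 m.
Total head at P-8: h = z + ψ = -79.63 + 71.27 = -8.36 m.
Total head at P-9: h = -14.90 m (water level in the piezometer is the total head).
Head difference: h(P-8) − h(P-9) = -8.36 − (-14.90) = 6.54 m.
Hydraulic gradient: i = |Δh| / L = 6.54 / 1792 = 0.00365.
Flow is from higher to lower head: from P-8 toward P-9, i.e. toward the west.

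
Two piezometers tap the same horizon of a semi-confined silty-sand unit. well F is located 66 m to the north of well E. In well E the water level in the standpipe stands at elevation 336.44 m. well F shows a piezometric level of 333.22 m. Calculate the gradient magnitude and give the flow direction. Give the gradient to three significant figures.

Total head at well E: h = 336.44 m (water level in the piezometer is the total head).
Total head at well F: h = 333.22 m (water level in the piezometer is the total head).
Head difference: h(well E) − h(well F) = 336.44 − 333.22 = 3.22 m.
Hydraulic gradient: i = |Δh| / L = 3.22 / 66 = 0.0488.
Flow is from higher to lower head: from well E toward well F, i.e. toward the north.

i ≈ 0.0488; groundwater flows toward the north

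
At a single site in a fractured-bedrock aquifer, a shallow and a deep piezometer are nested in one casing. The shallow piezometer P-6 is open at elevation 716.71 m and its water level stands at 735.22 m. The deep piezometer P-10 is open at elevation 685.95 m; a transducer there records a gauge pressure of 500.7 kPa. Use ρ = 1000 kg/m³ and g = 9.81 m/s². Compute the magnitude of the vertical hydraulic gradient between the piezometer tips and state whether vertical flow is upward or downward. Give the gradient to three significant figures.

|i_v| ≈ 0.0575; vertical flow is upward

Total head at P-6: h = 735.22 m (water level in the standpipe).
Pressure head at P-10: ψ = P/(ρg) = 500.7×1000 / (1000 × 9.81) = 51.04 m.
Total head at P-10: h = z + ψ = 685.95 + 51.04 = 736.99 m.
Δh = h(P-6) − h(P-10) = 735.22 − 736.99 = -1.77 m.
Vertical separation Δz = 716.71 − 685.95 = 30.76 m.
|i_v| = |Δh| / Δz = 1.77 / 30.76 = 0.0575.
Head is higher in the deep piezometer, so vertical flow is upward (discharge condition).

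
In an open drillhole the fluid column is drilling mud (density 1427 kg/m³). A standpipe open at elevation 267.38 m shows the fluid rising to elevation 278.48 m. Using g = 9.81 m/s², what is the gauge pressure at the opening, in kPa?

P ≈ 155 kPa

Pressure head ψ = h − z = 278.48 − 267.38 = 11.10 m.
P = ρgψ = 1427 × 9.81 × 11.10 = 155387 Pa ≈ 155 kPa.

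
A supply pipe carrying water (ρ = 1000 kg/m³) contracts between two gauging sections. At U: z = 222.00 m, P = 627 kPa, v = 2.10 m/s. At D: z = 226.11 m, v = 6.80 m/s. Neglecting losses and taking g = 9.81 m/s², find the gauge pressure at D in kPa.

Pressure head at U: ψ₁ = P₁/(ρg) = 627×1000 / (1000 × 9.81) = 63.91 m.
Velocity heads: v₁²/2g = 2.10²/19.62 = 0.225 m; v₂²/2g = 6.80²/19.62 = 2.357 m.
Total head H = z₁ + ψ₁ + v₁²/2g = 222.00 + 63.91 + 0.225 = 286.13 m.
ψ₂ = H − z₂ − v₂²/2g = 286.13 − 226.11 − 2.357 = 57.66 m.
P₂ = ρgψ₂ = 1000 × 9.81 × 57.66 ≈ 566 kPa.

P₂ ≈ 566 kPa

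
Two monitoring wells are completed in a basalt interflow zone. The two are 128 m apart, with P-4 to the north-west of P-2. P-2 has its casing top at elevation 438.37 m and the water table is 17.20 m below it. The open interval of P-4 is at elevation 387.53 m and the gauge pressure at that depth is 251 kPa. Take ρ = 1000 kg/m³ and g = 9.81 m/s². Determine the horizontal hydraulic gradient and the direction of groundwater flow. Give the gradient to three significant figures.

i ≈ 0.0629; groundwater flows toward the north-west

Total head at P-2: h = 438.37 − 17.20 = 421.17 m.
Pressure head at P-4: ψ = P/(ρg) = 251×1000 / (1000 × 9.81) = 25.59 m.
Total head at P-4: h = z + ψ = 387.53 + 25.59 = 413.12 m.
Head difference: h(P-2) − h(P-4) = 421.17 − 413.12 = 8.05 m.
Hydraulic gradient: i = |Δh| / L = 8.05 / 128 = 0.0629.
Flow is from higher to lower head: from P-2 toward P-4, i.e. toward the north-west.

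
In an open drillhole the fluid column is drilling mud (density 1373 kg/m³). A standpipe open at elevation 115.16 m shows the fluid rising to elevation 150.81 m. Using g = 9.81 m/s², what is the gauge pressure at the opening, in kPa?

P ≈ 480 kPa

Pressure head ψ = h − z = 150.81 − 115.16 = 35.65 m.
P = ρgψ = 1373 × 9.81 × 35.65 = 480174 Pa ≈ 480 kPa.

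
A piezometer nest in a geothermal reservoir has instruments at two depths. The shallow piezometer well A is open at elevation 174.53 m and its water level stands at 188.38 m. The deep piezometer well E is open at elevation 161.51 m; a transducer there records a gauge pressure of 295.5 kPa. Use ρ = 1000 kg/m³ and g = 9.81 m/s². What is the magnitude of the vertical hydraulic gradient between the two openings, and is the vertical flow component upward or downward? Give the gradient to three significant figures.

Total head at well A: h = 188.38 m (water level in the standpipe).
Pressure head at well E: ψ = P/(ρg) = 295.5×1000 / (1000 × 9.81) = 30.12 m.
Total head at well E: h = z + ψ = 161.51 + 30.12 = 191.63 m.
Δh = h(well A) − h(well E) = 188.38 − 191.63 = -3.25 m.
Vertical separation Δz = 174.53 − 161.51 = 13.02 m.
|i_v| = |Δh| / Δz = 3.25 / 13.02 = 0.250.
Head is higher in the deep piezometer, so vertical flow is upward (discharge condition).

|i_v| ≈ 0.250; vertical flow is upward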